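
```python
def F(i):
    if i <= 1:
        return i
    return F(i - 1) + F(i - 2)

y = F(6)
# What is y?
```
Call trace (a repeated sub-call is expanded the first time; later identical calls just restate its return value):
F(i=6)
  F(i=5)
    F(i=4)
      F(i=3)
        F(i=2)
          F(i=1)
          -> return 1
          F(i=0)
          -> return 0
        -> return 1
        F(i=1)
        -> return 1
      -> return 2
      F(i=2) -> return 1  (same call as traced above)
    -> return 3
    F(i=3) -> return 2  (same call as traced above)
  -> return 5
  F(i=4) -> return 3  (same call as traced above)
-> return 8

Final answer: 8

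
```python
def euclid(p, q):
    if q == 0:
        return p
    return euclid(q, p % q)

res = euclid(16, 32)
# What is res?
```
Call trace:
euclid(p=16, q=32)
  euclid(p=32, q=16)
    euclid(p=16, q=0)
    -> return 16
  -> return 16
-> return 16

Final answer: 16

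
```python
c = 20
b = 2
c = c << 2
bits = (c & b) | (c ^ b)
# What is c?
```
Trace:
  c=20
  c=20, b=2
  c=80, b=2
  c=80, b=2, bits=82

Final answer: 80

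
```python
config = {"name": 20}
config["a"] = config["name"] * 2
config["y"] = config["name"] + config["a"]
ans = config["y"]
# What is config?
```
Trace:
  config={'name': 20}
  config={'name': 20, 'a': 40}
  config={'name': 20, 'a': 40, 'y': 60}
  config={'name': 20, 'a': 40, 'y': 60}, ans=60

Final answer: {'name': 20, 'a': 40, 'y': 60}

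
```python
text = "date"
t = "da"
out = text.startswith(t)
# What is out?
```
Trace:
  text='date'
  text='date', t='da'
  text='date', t='da', out=True

Final answer: True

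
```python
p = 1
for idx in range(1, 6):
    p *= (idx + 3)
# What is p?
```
Trace:
  p=1
  p=4, idx=1
  p=20, idx=2
  p=120, idx=3
  p=840, idx=4
  p=6720, idx=5

Final answer: 6720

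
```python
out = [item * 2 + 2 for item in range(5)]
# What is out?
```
Trace:
  item=0
  item=1
  item=2
  item=3
  item=4
  out=[2, 4, 6, 8, 10]

Final answer: [2, 4, 6, 8, 10]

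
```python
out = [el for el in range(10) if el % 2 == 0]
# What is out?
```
Trace:
  el=0
  el=1
  el=2
  el=3
  el=4
  el=5
  el=6
  el=7
  el=8
  el=9
  out=[0, 2, 4, 6, 8]

Final answer: [0, 2, 4, 6, 8]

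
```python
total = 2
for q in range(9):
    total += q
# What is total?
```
Trace:
  total=2
  total=2, q=0
  total=3, q=1
  total=5, q=2
  total=8, q=3
  total=12, q=4
  total=17, q=5
  total=23, q=6
  total=30, q=7
  total=38, q=8

Final answer: 38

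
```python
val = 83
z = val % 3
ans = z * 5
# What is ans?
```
Trace:
  val=83
  val=83, z=2
  val=83, z=2, ans=10

Final answer: 10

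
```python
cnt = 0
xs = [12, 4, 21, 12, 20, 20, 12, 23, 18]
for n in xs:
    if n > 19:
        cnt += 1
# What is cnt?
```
Trace:
  cnt=0
  cnt=0, n=12
  cnt=0, n=4
  cnt=1, n=21
  cnt=1, n=12
  cnt=2, n=20
  cnt=3, n=20
  cnt=3, n=12
  cnt=4, n=23
  cnt=4, n=18

Final answer: 4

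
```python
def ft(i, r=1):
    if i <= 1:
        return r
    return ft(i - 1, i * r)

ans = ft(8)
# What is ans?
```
Call trace:
ft(i=8, r=1)
  ft(i=7, r=8)
    ft(i=6, r=56)
      ft(i=5, r=336)
        ft(i=4, r=1680)
          ft(i=3, r=6720)
            ft(i=2, r=20160)
              ft(i=1, r=40320)
              -> return 40320
            -> return 40320
          -> return 40320
        -> return 40320
      -> return 40320
    -> return 40320
  -> return 40320
-> return 40320

Final answer: 40320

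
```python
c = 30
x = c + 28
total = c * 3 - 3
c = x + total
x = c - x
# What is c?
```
Trace:
  c=30
  c=30, x=58
  c=30, x=58, total=87
  c=145, x=58, total=87
  c=145, x=87, total=87

Final answer: 145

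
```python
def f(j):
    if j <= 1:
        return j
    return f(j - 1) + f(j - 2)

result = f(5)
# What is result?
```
Call trace (a repeated sub-call is expanded the first time; later identical calls just restate its return value):
f(j=5)
  f(j=4)
    f(j=3)
      f(j=2)
        f(j=1)
        -> return 1
        f(j=0)
        -> return 0
      -> return 1
      f(j=1)
      -> return 1
    -> return 2
    f(j=2) -> return 1  (same call as traced above)
  -> return 3
  f(j=3) -> return 2  (same call as traced above)
-> return 5

Final answer: 5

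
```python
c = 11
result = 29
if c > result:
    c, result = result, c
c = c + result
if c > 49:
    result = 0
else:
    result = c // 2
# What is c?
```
Trace:
  c=11
  c=11, result=29
  c=11, result=29
  c=40, result=29
  c=40, result=20

Final answer: 40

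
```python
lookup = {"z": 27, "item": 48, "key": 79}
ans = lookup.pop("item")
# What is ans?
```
Trace:
  lookup={'z': 27, 'item': 48, 'key': 79}
  lookup={'z': 27, 'key': 79}, ans=48

Final answer: 48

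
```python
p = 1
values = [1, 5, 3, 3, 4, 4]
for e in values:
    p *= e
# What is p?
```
Trace:
  p=1
  p=1, e=1
  p=5, e=5
  p=15, e=3
  p=45, e=3
  p=180, e=4
  p=720, e=4

Final answer: 720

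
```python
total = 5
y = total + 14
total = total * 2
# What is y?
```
Trace:
  total=5
  total=5, y=19
  total=10, y=19

Final answer: 19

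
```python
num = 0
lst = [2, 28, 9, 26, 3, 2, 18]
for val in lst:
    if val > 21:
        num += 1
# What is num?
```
Trace:
  num=0
  num=0, val=2
  num=1, val=28
  num=1, val=9
  num=2, val=26
  num=2, val=3
  num=2, val=2
  num=2, val=18

Final answer: 2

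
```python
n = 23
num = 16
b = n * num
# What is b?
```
Trace:
  n=23
  n=23, num=16
  n=23, num=16, b=368

Final answer: 368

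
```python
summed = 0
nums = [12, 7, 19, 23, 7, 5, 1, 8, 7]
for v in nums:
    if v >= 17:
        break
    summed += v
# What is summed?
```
Trace:
  summed=0
  summed=12, v=12
  summed=19, v=7
  summed=19, v=19

Final answer: 19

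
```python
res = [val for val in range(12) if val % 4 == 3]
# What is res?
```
Trace:
  val=0
  val=1
  val=2
  val=3
  val=4
  val=5
  val=6
  val=7
  val=8
  val=9
  val=10
  val=11
  res=[3, 7, 11]

Final answer: [3, 7, 11]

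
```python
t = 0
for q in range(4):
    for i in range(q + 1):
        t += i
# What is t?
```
Trace:
  t=0
  t=0, q=0, i=0
  t=0, q=1, i=0
  t=1, q=1, i=1
  t=1, q=2, i=0
  t=2, q=2, i=1
  t=4, q=2, i=2
  t=4, q=3, i=0
  t=5, q=3, i=1
  t=7, q=3, i=2
  t=10, q=3, i=3

Final answer: 10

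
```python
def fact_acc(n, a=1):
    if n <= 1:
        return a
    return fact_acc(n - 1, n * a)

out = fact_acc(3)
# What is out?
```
Call trace:
fact_acc(n=3, a=1)
  fact_acc(n=2, a=3)
    fact_acc(n=1, a=6)
    -> return 6
  -> return 6
-> return 6

Final answer: 6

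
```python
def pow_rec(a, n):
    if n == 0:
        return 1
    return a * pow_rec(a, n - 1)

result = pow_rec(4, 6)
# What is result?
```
Call trace:
pow_rec(a=4, n=6)
  pow_rec(a=4, n=5)
    pow_rec(a=4, n=4)
      pow_rec(a=4, n=3)
        pow_rec(a=4, n=2)
          pow_rec(a=4, n=1)
            pow_rec(a=4, n=0)
            -> return 1
          -> return 4
        -> return 16
      -> return 64
    -> return 256
  -> return 1024
-> return 4096

Final answer: 4096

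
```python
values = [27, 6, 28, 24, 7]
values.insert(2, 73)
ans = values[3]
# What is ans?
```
Trace:
  values=[27, 6, 28, 24, 7]
  values=[27, 6, 73, 28, 24, 7]
  values=[27, 6, 73, 28, 24, 7], ans=28

Final answer: 28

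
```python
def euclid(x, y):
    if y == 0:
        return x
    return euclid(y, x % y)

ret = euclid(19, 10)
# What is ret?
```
Call trace:
euclid(x=19, y=10)
  euclid(x=10, y=9)
    euclid(x=9, y=1)
      euclid(x=1, y=0)
      -> return 1
    -> return 1
  -> return 1
-> return 1

Final answer: 1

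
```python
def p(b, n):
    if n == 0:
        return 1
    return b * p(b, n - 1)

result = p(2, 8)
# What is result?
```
Call trace:
p(b=2, n=8)
  p(b=2, n=7)
    p(b=2, n=6)
      p(b=2, n=5)
        p(b=2, n=4)
          p(b=2, n=3)
            p(b=2, n=2)
              p(b=2, n=1)
                p(b=2, n=0)
                -> return 1
              -> return 2
            -> return 4
          -> return 8
        -> return 16
      -> return 32
    -> return 64
  -> return 128
-> return 256

Final answer: 256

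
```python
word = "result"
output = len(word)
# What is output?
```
Trace:
  word='result'
  word='result', output=6

Final answer: 6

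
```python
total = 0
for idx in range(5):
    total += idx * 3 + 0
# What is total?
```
Trace:
  total=0
  total=0, idx=0
  total=3, idx=1
  total=9, idx=2
  total=18, idx=3
  total=30, idx=4

Final answer: 30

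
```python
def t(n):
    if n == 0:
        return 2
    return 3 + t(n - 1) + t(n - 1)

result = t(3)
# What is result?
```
Call trace (a repeated sub-call is expanded the first time; later identical calls just restate its return value):
t(n=3)
  t(n=2)
    t(n=1)
      t(n=0)
      -> return 2
      t(n=0)
      -> return 2
    -> return 7
    t(n=1) -> return 7  (same call as traced above)
  -> return 17
  t(n=2) -> return 17  (same call as traced above)
-> return 37

Final answer: 37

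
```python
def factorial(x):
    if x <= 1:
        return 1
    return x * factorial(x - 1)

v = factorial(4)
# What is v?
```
Call trace:
factorial(x=4)
  factorial(x=3)
    factorial(x=2)
      factorial(x=1)
      -> return 1
    -> return 2
  -> return 6
-> return 24

Final answer: 24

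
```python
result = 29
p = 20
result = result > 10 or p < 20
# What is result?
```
Trace:
  result=29
  result=29, p=20
  result=True, p=20

Final answer: True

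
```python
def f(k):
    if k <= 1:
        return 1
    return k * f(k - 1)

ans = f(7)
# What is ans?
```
Call trace:
f(k=7)
  f(k=6)
    f(k=5)
      f(k=4)
        f(k=3)
          f(k=2)
            f(k=1)
            -> return 1
          -> return 2
        -> return 6
      -> return 24
    -> return 120
  -> return 720
-> return 5040

Final answer: 5040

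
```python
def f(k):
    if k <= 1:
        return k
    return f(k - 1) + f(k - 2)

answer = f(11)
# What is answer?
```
Call trace (a repeated sub-call is expanded the first time; later identical calls just restate its return value):
f(k=11)
  f(k=10)
    f(k=9)
      f(k=8)
        f(k=7)
          f(k=6)
            f(k=5)
              f(k=4)
                f(k=3)
                  f(k=2)
                    f(k=1)
                    -> return 1
                    f(k=0)
                    -> return 0
                  -> return 1
                  f(k=1)
                  -> return 1
                -> return 2
                f(k=2) -> return 1  (same call as traced above)
              -> return 3
              f(k=3) -> return 2  (same call as traced above)
            -> return 5
            f(k=4) -> return 3  (same call as traced above)
          -> return 8
          f(k=5) -> return 5  (same call as traced above)
        -> return 13
        f(k=6) -> return 8  (same call as traced above)
      -> return 21
      f(k=7) -> return 13  (same call as traced above)
    -> return 34
    f(k=8) -> return 21  (same call as traced above)
  -> return 55
  f(k=9) -> return 34  (same call as traced above)
-> return 89

Final answer: 89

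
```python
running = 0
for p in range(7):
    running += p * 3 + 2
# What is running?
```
Trace:
  running=0
  running=2, p=0
  running=7, p=1
  running=15, p=2
  running=26, p=3
  running=40, p=4
  running=57, p=5
  running=77, p=6

Final answer: 77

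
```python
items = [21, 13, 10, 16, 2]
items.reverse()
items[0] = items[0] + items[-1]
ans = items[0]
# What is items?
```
Trace:
  items=[21, 13, 10, 16, 2]
  items=[2, 16, 10, 13, 21]
  items=[23, 16, 10, 13, 21]
  items=[23, 16, 10, 13, 21], ans=23

Final answer: [23, 16, 10, 13, 21]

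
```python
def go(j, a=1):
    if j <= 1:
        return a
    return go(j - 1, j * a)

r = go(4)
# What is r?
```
Call trace:
go(j=4, a=1)
  go(j=3, a=4)
    go(j=2, a=12)
      go(j=1, a=24)
      -> return 24
    -> return 24
  -> return 24
-> return 24

Final answer: 24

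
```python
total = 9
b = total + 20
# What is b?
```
Trace:
  total=9
  total=9, b=29

Final answer: 29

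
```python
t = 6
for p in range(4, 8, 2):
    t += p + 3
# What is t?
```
Trace:
  t=6
  t=13, p=4
  t=22, p=6

Final answer: 22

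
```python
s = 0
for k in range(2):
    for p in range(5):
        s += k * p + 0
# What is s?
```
Trace:
  s=0
  s=0, k=0, p=0
  s=0, k=0, p=1
  s=0, k=0, p=2
  s=0, k=0, p=3
  s=0, k=0, p=4
  s=0, k=1, p=0
  s=1, k=1, p=1
  s=3, k=1, p=2
  s=6, k=1, p=3
  s=10, k=1, p=4

Final answer: 10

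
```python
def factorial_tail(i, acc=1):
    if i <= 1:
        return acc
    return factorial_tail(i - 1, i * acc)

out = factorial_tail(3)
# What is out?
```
Call trace:
factorial_tail(i=3, acc=1)
  factorial_tail(i=2, acc=3)
    factorial_tail(i=1, acc=6)
    -> return 6
  -> return 6
-> return 6

Final answer: 6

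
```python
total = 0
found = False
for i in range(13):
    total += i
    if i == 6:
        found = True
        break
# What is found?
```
Trace:
  total=0
  total=0, found=False
  total=0, found=False, i=0
  total=1, found=False, i=1
  total=3, found=False, i=2
  total=6, found=False, i=3
  total=10, found=False, i=4
  total=15, found=False, i=5
  total=21, found=True, i=6

Final answer: True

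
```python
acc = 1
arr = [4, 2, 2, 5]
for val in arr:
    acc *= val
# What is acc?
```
Trace:
  acc=1
  acc=4, val=4
  acc=8, val=2
  acc=16, val=2
  acc=80, val=5

Final answer: 80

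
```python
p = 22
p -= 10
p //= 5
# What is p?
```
Trace:
  p=22
  p=12
  p=2

Final answer: 2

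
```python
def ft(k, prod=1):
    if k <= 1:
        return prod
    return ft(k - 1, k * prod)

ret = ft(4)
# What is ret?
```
Call trace:
ft(k=4, prod=1)
  ft(k=3, prod=4)
    ft(k=2, prod=12)
      ft(k=1, prod=24)
      -> return 24
    -> return 24
  -> return 24
-> return 24

Final answer: 24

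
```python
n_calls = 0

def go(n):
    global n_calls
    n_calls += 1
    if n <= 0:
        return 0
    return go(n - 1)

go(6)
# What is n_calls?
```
Call trace:
go(n=6)
  go(n=5)
    go(n=4)
      go(n=3)
        go(n=2)
          go(n=1)
            go(n=0)
            -> return 0
          -> return 0
        -> return 0
      -> return 0
    -> return 0
  -> return 0
-> return 0

n_calls is incremented once per call. go is entered once for each n = 6, 5, 4, 3, 2, 1, 0 (the n <= 0 call returns without recursing), i.e. 6 + 1 calls.
n_calls = 7

Final answer: 7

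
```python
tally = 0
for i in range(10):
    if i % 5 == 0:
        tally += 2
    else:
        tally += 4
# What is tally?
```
Trace:
  tally=0
  tally=2, i=0
  tally=6, i=1
  tally=10, i=2
  tally=14, i=3
  tally=18, i=4
  tally=20, i=5
  tally=24, i=6
  tally=28, i=7
  tally=32, i=8
  tally=36, i=9

Final answer: 36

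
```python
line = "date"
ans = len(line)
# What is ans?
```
Trace:
  line='date'
  line='date', ans=4

Final answer: 4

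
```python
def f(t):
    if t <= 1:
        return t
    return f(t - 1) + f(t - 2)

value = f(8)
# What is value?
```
Call trace (a repeated sub-call is expanded the first time; later identical calls just restate its return value):
f(t=8)
  f(t=7)
    f(t=6)
      f(t=5)
        f(t=4)
          f(t=3)
            f(t=2)
              f(t=1)
              -> return 1
              f(t=0)
              -> return 0
            -> return 1
            f(t=1)
            -> return 1
          -> return 2
          f(t=2) -> return 1  (same call as traced above)
        -> return 3
        f(t=3) -> return 2  (same call as traced above)
      -> return 5
      f(t=4) -> return 3  (same call as traced above)
    -> return 8
    f(t=5) -> return 5  (same call as traced above)
  -> return 13
  f(t=6) -> return 8  (same call as traced above)
-> return 21

Final answer: 21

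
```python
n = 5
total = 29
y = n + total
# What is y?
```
Trace:
  n=5
  n=5, total=29
  n=5, total=29, y=34

Final answer: 34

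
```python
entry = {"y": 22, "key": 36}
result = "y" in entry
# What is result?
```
Trace:
  entry={'y': 22, 'key': 36}
  entry={'y': 22, 'key': 36}, result=True

Final answer: True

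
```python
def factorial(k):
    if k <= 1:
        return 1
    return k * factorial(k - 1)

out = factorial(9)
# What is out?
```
Call trace:
factorial(k=9)
  factorial(k=8)
    factorial(k=7)
      factorial(k=6)
        factorial(k=5)
          factorial(k=4)
            factorial(k=3)
              factorial(k=2)
                factorial(k=1)
                -> return 1
              -> return 2
            -> return 6
          -> return 24
        -> return 120
      -> return 720
    -> return 5040
  -> return 40320
-> return 362880

Final answer: 362880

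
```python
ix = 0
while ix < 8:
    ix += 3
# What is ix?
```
Trace:
  ix=0
  ix=3
  ix=6
  ix=9

Final answer: 9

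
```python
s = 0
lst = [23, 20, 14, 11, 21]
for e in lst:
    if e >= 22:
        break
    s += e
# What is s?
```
Trace:
  s=0
  s=0, e=23

Final answer: 0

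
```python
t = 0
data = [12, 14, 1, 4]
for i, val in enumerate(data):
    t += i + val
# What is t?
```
Trace:
  t=0
  t=12, i=0, val=12
  t=27, i=1, val=14
  t=30, i=2, val=1
  t=37, i=3, val=4

Final answer: 37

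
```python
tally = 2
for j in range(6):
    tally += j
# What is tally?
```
Trace:
  tally=2
  tally=2, j=0
  tally=3, j=1
  tally=5, j=2
  tally=8, j=3
  tally=12, j=4
  tally=17, j=5

Final answer: 17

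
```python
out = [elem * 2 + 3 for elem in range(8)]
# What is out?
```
Trace:
  elem=0
  elem=1
  elem=2
  elem=3
  elem=4
  elem=5
  elem=6
  elem=7
  out=[3, 5, 7, 9, 11, 13, 15, 17]

Final answer: [3, 5, 7, 9, 11, 13, 15, 17]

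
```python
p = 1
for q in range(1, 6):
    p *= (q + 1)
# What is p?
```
Trace:
  p=1
  p=2, q=1
  p=6, q=2
  p=24, q=3
  p=120, q=4
  p=720, q=5

Final answer: 720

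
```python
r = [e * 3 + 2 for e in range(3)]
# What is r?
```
Trace:
  e=0
  e=1
  e=2
  r=[2, 5, 8]

Final answer: [2, 5, 8]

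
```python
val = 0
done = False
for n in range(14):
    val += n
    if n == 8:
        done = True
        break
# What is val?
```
Trace:
  val=0
  val=0, done=False
  val=0, done=False, n=0
  val=1, done=False, n=1
  val=3, done=False, n=2
  val=6, done=False, n=3
  val=10, done=False, n=4
  val=15, done=False, n=5
  val=21, done=False, n=6
  val=28, done=False, n=7
  val=36, done=True, n=8

Final answer: 36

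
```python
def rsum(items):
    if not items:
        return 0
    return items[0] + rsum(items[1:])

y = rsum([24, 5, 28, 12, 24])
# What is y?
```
Call trace:
rsum(items=[24, 5, 28, 12, 24])
  rsum(items=[5, 28, 12, 24])
    rsum(items=[28, 12, 24])
      rsum(items=[12, 24])
        rsum(items=[24])
          rsum(items=[])
          -> return 0
        -> return 24
      -> return 36
    -> return 64
  -> return 69
-> return 93

Final answer: 93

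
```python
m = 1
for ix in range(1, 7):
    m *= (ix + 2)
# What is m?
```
Trace:
  m=1
  m=3, ix=1
  m=12, ix=2
  m=60, ix=3
  m=360, ix=4
  m=2520, ix=5
  m=20160, ix=6

Final answer: 20160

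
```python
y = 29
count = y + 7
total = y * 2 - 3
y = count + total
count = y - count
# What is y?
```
Trace:
  y=29
  y=29, count=36
  y=29, count=36, total=55
  y=91, count=36, total=55
  y=91, count=55, total=55

Final answer: 91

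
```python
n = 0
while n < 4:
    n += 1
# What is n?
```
Trace:
  n=0
  n=1
  n=2
  n=3
  n=4

Final answer: 4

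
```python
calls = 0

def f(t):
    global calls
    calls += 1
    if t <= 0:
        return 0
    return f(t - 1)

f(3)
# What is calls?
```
Call trace:
f(t=3)
  f(t=2)
    f(t=1)
      f(t=0)
      -> return 0
    -> return 0
  -> return 0
-> return 0

calls is incremented once per call. f is entered once for each t = 3, 2, 1, 0 (the t <= 0 call returns without recursing), i.e. 3 + 1 calls.
calls = 4

Final answer: 4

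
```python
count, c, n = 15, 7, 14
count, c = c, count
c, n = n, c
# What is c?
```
Trace:
  count=15, c=7, n=14
  count=7, c=15, n=14
  count=7, c=14, n=15

Final answer: 14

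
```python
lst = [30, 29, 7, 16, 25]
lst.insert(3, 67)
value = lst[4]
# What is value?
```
Trace:
  lst=[30, 29, 7, 16, 25]
  lst=[30, 29, 7, 67, 16, 25]
  lst=[30, 29, 7, 67, 16, 25], value=16

Final answer: 16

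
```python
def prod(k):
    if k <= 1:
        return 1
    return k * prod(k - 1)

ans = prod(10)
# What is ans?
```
Call trace:
prod(k=10)
  prod(k=9)
    prod(k=8)
      prod(k=7)
        prod(k=6)
          prod(k=5)
            prod(k=4)
              prod(k=3)
                prod(k=2)
                  prod(k=1)
                  -> return 1
                -> return 2
              -> return 6
            -> return 24
          -> return 120
        -> return 720
      -> return 5040
    -> return 40320
  -> return 362880
-> return 3628800

Final answer: 3628800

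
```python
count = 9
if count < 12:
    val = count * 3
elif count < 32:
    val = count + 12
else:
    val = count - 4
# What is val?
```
Trace:
  count=9
  count=9, val=27

Final answer: 27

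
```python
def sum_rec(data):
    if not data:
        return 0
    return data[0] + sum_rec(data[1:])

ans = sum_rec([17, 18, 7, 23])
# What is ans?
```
Call trace:
sum_rec(data=[17, 18, 7, 23])
  sum_rec(data=[18, 7, 23])
    sum_rec(data=[7, 23])
      sum_rec(data=[23])
        sum_rec(data=[])
        -> return 0
      -> return 23
    -> return 30
  -> return 48
-> return 65

Final answer: 65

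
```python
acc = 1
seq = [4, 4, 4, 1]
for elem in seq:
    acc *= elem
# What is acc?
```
Trace:
  acc=1
  acc=4, elem=4
  acc=16, elem=4
  acc=64, elem=4
  acc=64, elem=1

Final answer: 64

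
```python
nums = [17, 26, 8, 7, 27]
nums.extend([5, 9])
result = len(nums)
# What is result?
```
Trace:
  nums=[17, 26, 8, 7, 27]
  nums=[17, 26, 8, 7, 27, 5, 9]
  nums=[17, 26, 8, 7, 27, 5, 9], result=7

Final answer: 7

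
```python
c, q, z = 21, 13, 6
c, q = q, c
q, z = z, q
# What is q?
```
Trace:
  c=21, q=13, z=6
  c=13, q=21, z=6
  c=13, q=6, z=21

Final answer: 6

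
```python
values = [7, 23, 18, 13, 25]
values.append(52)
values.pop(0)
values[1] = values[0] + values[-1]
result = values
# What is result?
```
Trace:
  values=[7, 23, 18, 13, 25]
  values=[7, 23, 18, 13, 25, 52]
  values=[23, 18, 13, 25, 52]
  values=[23, 75, 13, 25, 52]
  values=[23, 75, 13, 25, 52], result=[23, 75, 13, 25, 52]

Final answer: [23, 75, 13, 25, 52]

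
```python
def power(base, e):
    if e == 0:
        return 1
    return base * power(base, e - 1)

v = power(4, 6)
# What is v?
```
Call trace:
power(base=4, e=6)
  power(base=4, e=5)
    power(base=4, e=4)
      power(base=4, e=3)
        power(base=4, e=2)
          power(base=4, e=1)
            power(base=4, e=0)
            -> return 1
          -> return 4
        -> return 16
      -> return 64
    -> return 256
  -> return 1024
-> return 4096

Final answer: 4096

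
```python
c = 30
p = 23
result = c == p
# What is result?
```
Trace:
  c=30
  c=30, p=23
  c=30, p=23, result=False

Final answer: False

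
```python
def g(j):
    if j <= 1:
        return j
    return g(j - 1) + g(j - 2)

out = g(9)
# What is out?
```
Call trace (a repeated sub-call is expanded the first time; later identical calls just restate its return value):
g(j=9)
  g(j=8)
    g(j=7)
      g(j=6)
        g(j=5)
          g(j=4)
            g(j=3)
              g(j=2)
                g(j=1)
                -> return 1
                g(j=0)
                -> return 0
              -> return 1
              g(j=1)
              -> return 1
            -> return 2
            g(j=2) -> return 1  (same call as traced above)
          -> return 3
          g(j=3) -> return 2  (same call as traced above)
        -> return 5
        g(j=4) -> return 3  (same call as traced above)
      -> return 8
      g(j=5) -> return 5  (same call as traced above)
    -> return 13
    g(j=6) -> return 8  (same call as traced above)
  -> return 21
  g(j=7) -> return 13  (same call as traced above)
-> return 34

Final answer: 34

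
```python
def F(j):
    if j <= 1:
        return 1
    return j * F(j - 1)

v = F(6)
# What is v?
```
Call trace:
F(j=6)
  F(j=5)
    F(j=4)
      F(j=3)
        F(j=2)
          F(j=1)
          -> return 1
        -> return 2
      -> return 6
    -> return 24
  -> return 120
-> return 720

Final answer: 720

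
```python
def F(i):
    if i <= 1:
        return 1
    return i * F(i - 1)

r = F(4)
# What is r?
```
Call trace:
F(i=4)
  F(i=3)
    F(i=2)
      F(i=1)
      -> return 1
    -> return 2
  -> return 6
-> return 24

Final answer: 24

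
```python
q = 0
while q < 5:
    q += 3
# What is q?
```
Trace:
  q=0
  q=3
  q=6

Final answer: 6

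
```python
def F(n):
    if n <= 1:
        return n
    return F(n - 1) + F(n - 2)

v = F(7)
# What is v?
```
Call trace (a repeated sub-call is expanded the first time; later identical calls just restate its return value):
F(n=7)
  F(n=6)
    F(n=5)
      F(n=4)
        F(n=3)
          F(n=2)
            F(n=1)
            -> return 1
            F(n=0)
            -> return 0
          -> return 1
          F(n=1)
          -> return 1
        -> return 2
        F(n=2) -> return 1  (same call as traced above)
      -> return 3
      F(n=3) -> return 2  (same call as traced above)
    -> return 5
    F(n=4) -> return 3  (same call as traced above)
  -> return 8
  F(n=5) -> return 5  (same call as traced above)
-> return 13

Final answer: 13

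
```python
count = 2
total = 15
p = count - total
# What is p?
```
Trace:
  count=2
  count=2, total=15
  count=2, total=15, p=-13

Final answer: -13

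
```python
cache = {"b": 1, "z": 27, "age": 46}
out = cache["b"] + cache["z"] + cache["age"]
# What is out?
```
Trace:
  cache={'b': 1, 'z': 27, 'age': 46}
  cache={'b': 1, 'z': 27, 'age': 46}, out=74

Final answer: 74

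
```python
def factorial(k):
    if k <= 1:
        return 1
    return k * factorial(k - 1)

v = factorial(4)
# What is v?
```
Call trace:
factorial(k=4)
  factorial(k=3)
    factorial(k=2)
      factorial(k=1)
      -> return 1
    -> return 2
  -> return 6
-> return 24

Final answer: 24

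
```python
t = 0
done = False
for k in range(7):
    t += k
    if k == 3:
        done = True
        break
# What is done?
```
Trace:
  t=0
  t=0, done=False
  t=0, done=False, k=0
  t=1, done=False, k=1
  t=3, done=False, k=2
  t=6, done=True, k=3

Final answer: True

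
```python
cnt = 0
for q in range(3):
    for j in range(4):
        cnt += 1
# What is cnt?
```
Trace:
  cnt=0
  cnt=1, q=0, j=0
  cnt=2, q=0, j=1
  cnt=3, q=0, j=2
  cnt=4, q=0, j=3
  cnt=5, q=1, j=0
  cnt=6, q=1, j=1
  cnt=7, q=1, j=2
  cnt=8, q=1, j=3
  cnt=9, q=2, j=0
  cnt=10, q=2, j=1
  cnt=11, q=2, j=2
  cnt=12, q=2, j=3

Final answer: 12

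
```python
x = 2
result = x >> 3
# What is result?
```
Trace:
  x=2
  x=2, result=0

Final answer: 0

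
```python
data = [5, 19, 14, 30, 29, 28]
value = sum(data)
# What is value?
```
Trace:
  data=[5, 19, 14, 30, 29, 28]
  data=[5, 19, 14, 30, 29, 28], value=125

Final answer: 125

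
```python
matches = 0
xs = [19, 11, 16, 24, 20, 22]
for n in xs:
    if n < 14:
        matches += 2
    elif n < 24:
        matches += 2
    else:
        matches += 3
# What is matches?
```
Trace:
  matches=0
  matches=2, n=19
  matches=4, n=11
  matches=6, n=16
  matches=9, n=24
  matches=11, n=20
  matches=13, n=22

Final answer: 13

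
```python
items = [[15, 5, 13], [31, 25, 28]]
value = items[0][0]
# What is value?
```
Trace:
  items=[[15, 5, 13], [31, 25, 28]]
  items=[[15, 5, 13], [31, 25, 28]], value=15

Final answer: 15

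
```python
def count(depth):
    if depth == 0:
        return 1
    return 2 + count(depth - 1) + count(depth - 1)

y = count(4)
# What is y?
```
Call trace (a repeated sub-call is expanded the first time; later identical calls just restate its return value):
count(depth=4)
  count(depth=3)
    count(depth=2)
      count(depth=1)
        count(depth=0)
        -> return 1
        count(depth=0)
        -> return 1
      -> return 4
      count(depth=1) -> return 4  (same call as traced above)
    -> return 10
    count(depth=2) -> return 10  (same call as traced above)
  -> return 22
  count(depth=3) -> return 22  (same call as traced above)
-> return 46

Final answer: 46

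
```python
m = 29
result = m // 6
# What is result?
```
Trace:
  m=29
  m=29, result=4

Final answer: 4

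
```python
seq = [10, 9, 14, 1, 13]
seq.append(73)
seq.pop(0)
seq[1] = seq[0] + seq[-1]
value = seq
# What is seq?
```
Trace:
  seq=[10, 9, 14, 1, 13]
  seq=[10, 9, 14, 1, 13, 73]
  seq=[9, 14, 1, 13, 73]
  seq=[9, 82, 1, 13, 73]
  seq=[9, 82, 1, 13, 73], value=[9, 82, 1, 13, 73]

Final answer: [9, 82, 1, 13, 73]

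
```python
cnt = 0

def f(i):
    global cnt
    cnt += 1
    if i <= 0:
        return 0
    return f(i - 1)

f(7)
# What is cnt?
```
Call trace:
f(i=7)
  f(i=6)
    f(i=5)
      f(i=4)
        f(i=3)
          f(i=2)
            f(i=1)
              f(i=0)
              -> return 0
            -> return 0
          -> return 0
        -> return 0
      -> return 0
    -> return 0
  -> return 0
-> return 0

cnt is incremented once per call. f is entered once for each i = 7, 6, 5, 4, 3, 2, 1, 0 (the i <= 0 call returns without recursing), i.e. 7 + 1 calls.
cnt = 8

Final answer: 8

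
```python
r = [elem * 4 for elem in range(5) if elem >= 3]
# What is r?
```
Trace:
  elem=0
  elem=1
  elem=2
  elem=3
  elem=4
  r=[12, 16]

Final answer: [12, 16]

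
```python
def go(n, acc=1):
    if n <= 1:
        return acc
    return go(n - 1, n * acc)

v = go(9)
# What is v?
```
Call trace:
go(n=9, acc=1)
  go(n=8, acc=9)
    go(n=7, acc=72)
      go(n=6, acc=504)
        go(n=5, acc=3024)
          go(n=4, acc=15120)
            go(n=3, acc=60480)
              go(n=2, acc=181440)
                go(n=1, acc=362880)
                -> return 362880
              -> return 362880
            -> return 362880
          -> return 362880
        -> return 362880
      -> return 362880
    -> return 362880
  -> return 362880
-> return 362880

Final answer: 362880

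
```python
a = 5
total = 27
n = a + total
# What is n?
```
Trace:
  a=5
  a=5, total=27
  a=5, total=27, n=32

Final answer: 32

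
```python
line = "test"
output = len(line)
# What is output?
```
Trace:
  line='test'
  line='test', output=4

Final answer: 4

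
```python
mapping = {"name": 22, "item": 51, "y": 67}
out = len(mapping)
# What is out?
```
Trace:
  mapping={'name': 22, 'item': 51, 'y': 67}
  mapping={'name': 22, 'item': 51, 'y': 67}, out=3

Final answer: 3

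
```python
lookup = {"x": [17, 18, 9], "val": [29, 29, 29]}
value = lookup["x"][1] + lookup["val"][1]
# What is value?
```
Trace:
  lookup={'x': [17, 18, 9], 'val': [29, 29, 29]}
  lookup={'x': [17, 18, 9], 'val': [29, 29, 29]}, value=47

Final answer: 47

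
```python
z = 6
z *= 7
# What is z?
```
Trace:
  z=6
  z=42

Final answer: 42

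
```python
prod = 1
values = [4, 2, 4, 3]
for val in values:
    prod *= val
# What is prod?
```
Trace:
  prod=1
  prod=4, val=4
  prod=8, val=2
  prod=32, val=4
  prod=96, val=3

Final answer: 96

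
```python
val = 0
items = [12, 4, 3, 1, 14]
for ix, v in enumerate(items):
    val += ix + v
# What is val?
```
Trace:
  val=0
  val=12, ix=0, v=12
  val=17, ix=1, v=4
  val=22, ix=2, v=3
  val=26, ix=3, v=1
  val=44, ix=4, v=14

Final answer: 44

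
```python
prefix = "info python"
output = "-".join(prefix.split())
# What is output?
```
Trace:
  prefix='info python'
  prefix='info python', output='info-python'

Final answer: 'info-python'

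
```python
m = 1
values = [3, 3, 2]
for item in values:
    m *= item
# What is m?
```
Trace:
  m=1
  m=3, item=3
  m=9, item=3
  m=18, item=2

Final answer: 18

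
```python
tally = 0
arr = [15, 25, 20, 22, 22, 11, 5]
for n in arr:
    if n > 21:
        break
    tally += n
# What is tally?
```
Trace:
  tally=0
  tally=15, n=15
  tally=15, n=25

Final answer: 15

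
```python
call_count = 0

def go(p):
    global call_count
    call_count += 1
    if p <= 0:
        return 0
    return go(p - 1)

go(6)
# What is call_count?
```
Call trace:
go(p=6)
  go(p=5)
    go(p=4)
      go(p=3)
        go(p=2)
          go(p=1)
            go(p=0)
            -> return 0
          -> return 0
        -> return 0
      -> return 0
    -> return 0
  -> return 0
-> return 0

call_count is incremented once per call. go is entered once for each p = 6, 5, 4, 3, 2, 1, 0 (the p <= 0 call returns without recursing), i.e. 6 + 1 calls.
call_count = 7

Final answer: 7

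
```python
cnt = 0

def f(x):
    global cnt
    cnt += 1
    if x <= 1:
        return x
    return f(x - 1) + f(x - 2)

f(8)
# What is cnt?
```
Call trace (a repeated sub-call is expanded the first time; later identical calls just restate its return value):
f(x=8)
  f(x=7)
    f(x=6)
      f(x=5)
        f(x=4)
          f(x=3)
            f(x=2)
              f(x=1)
              -> return 1
              f(x=0)
              -> return 0
            -> return 1
            f(x=1)
            -> return 1
          -> return 2
          f(x=2) -> return 1  (same call as traced above)
        -> return 3
        f(x=3) -> return 2  (same call as traced above)
      -> return 5
      f(x=4) -> return 3  (same call as traced above)
    -> return 8
    f(x=5) -> return 5  (same call as traced above)
  -> return 13
  f(x=6) -> return 8  (same call as traced above)
-> return 21

cnt is incremented once per call, so count the calls in each subtree. Let C(x) = number of calls made by f(x).
C(0) = C(1) = 1 (base case, no recursion); C(x) = 1 + C(x - 1) + C(x - 2) otherwise.
C(2) = 1 + C(1) + C(0) = 1 + 1 + 1 = 3
C(3) = 1 + C(2) + C(1) = 1 + 3 + 1 = 5
C(4) = 1 + C(3) + C(2) = 1 + 5 + 3 = 9
C(5) = 1 + C(4) + C(3) = 1 + 9 + 5 = 15
C(6) = 1 + C(5) + C(4) = 1 + 15 + 9 = 25
C(7) = 1 + C(6) + C(5) = 1 + 25 + 15 = 41
C(8) = 1 + C(7) + C(6) = 1 + 41 + 25 = 67
cnt = C(8) = 67

Final answer: 67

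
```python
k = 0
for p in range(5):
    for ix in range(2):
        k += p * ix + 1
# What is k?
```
Trace:
  k=0
  k=1, p=0, ix=0
  k=2, p=0, ix=1
  k=3, p=1, ix=0
  k=5, p=1, ix=1
  k=6, p=2, ix=0
  k=9, p=2, ix=1
  k=10, p=3, ix=0
  k=14, p=3, ix=1
  k=15, p=4, ix=0
  k=20, p=4, ix=1

Final answer: 20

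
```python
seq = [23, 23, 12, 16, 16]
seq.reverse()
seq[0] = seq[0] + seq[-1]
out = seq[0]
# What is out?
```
Trace:
  seq=[23, 23, 12, 16, 16]
  seq=[16, 16, 12, 23, 23]
  seq=[39, 16, 12, 23, 23]
  seq=[39, 16, 12, 23, 23], out=39

Final answer: 39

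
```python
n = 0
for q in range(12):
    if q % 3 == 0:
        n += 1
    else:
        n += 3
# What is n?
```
Trace:
  n=0
  n=1, q=0
  n=4, q=1
  n=7, q=2
  n=8, q=3
  n=11, q=4
  n=14, q=5
  n=15, q=6
  n=18, q=7
  n=21, q=8
  n=22, q=9
  n=25, q=10
  n=28, q=11

Final answer: 28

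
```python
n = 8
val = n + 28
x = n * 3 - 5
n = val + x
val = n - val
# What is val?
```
Trace:
  n=8
  n=8, val=36
  n=8, val=36, x=19
  n=55, val=36, x=19
  n=55, val=19, x=19

Final answer: 19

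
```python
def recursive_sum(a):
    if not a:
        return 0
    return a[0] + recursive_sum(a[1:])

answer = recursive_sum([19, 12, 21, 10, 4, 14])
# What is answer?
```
Call trace:
recursive_sum(a=[19, 12, 21, 10, 4, 14])
  recursive_sum(a=[12, 21, 10, 4, 14])
    recursive_sum(a=[21, 10, 4, 14])
      recursive_sum(a=[10, 4, 14])
        recursive_sum(a=[4, 14])
          recursive_sum(a=[14])
            recursive_sum(a=[])
            -> return 0
          -> return 14
        -> return 18
      -> return 28
    -> return 49
  -> return 61
-> return 80

Final answer: 80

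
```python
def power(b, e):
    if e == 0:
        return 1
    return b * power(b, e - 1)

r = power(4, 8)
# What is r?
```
Call trace:
power(b=4, e=8)
  power(b=4, e=7)
    power(b=4, e=6)
      power(b=4, e=5)
        power(b=4, e=4)
          power(b=4, e=3)
            power(b=4, e=2)
              power(b=4, e=1)
                power(b=4, e=0)
                -> return 1
              -> return 4
            -> return 16
          -> return 64
        -> return 256
      -> return 1024
    -> return 4096
  -> return 16384
-> return 65536

Final answer: 65536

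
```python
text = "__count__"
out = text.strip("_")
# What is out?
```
Trace:
  text='__count__'
  text='__count__', out='count'

Final answer: 'count'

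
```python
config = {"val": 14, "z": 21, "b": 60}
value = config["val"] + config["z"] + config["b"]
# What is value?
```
Trace:
  config={'val': 14, 'z': 21, 'b': 60}
  config={'val': 14, 'z': 21, 'b': 60}, value=95

Final answer: 95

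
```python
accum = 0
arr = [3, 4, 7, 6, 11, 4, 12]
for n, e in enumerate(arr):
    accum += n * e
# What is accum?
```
Trace:
  accum=0
  accum=0, n=0, e=3
  accum=4, n=1, e=4
  accum=18, n=2, e=7
  accum=36, n=3, e=6
  accum=80, n=4, e=11
  accum=100, n=5, e=4
  accum=172, n=6, e=12

Final answer: 172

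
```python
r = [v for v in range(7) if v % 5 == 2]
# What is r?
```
Trace:
  v=0
  v=1
  v=2
  v=3
  v=4
  v=5
  v=6
  r=[2]

Final answer: [2]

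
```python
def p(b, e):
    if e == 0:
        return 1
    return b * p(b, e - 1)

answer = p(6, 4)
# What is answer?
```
Call trace:
p(b=6, e=4)
  p(b=6, e=3)
    p(b=6, e=2)
      p(b=6, e=1)
        p(b=6, e=0)
        -> return 1
      -> return 6
    -> return 36
  -> return 216
-> return 1296

Final answer: 1296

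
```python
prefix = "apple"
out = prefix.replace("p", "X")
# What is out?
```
Trace:
  prefix='apple'
  prefix='apple', out='aXXle'

Final answer: 'aXXle'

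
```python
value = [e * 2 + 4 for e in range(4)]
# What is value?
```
Trace:
  e=0
  e=1
  e=2
  e=3
  value=[4, 6, 8, 10]

Final answer: [4, 6, 8, 10]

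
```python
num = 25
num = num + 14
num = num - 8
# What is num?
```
Trace:
  num=25
  num=39
  num=31

Final answer: 31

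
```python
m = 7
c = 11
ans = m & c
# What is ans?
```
Trace:
  m=7
  m=7, c=11
  m=7, c=11, ans=3

Final answer: 3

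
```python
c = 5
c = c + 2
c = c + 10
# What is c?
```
Trace:
  c=5
  c=7
  c=17

Final answer: 17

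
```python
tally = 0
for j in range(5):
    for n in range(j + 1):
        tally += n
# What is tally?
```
Trace:
  tally=0
  tally=0, j=0, n=0
  tally=0, j=1, n=0
  tally=1, j=1, n=1
  tally=1, j=2, n=0
  tally=2, j=2, n=1
  tally=4, j=2, n=2
  tally=4, j=3, n=0
  tally=5, j=3, n=1
  tally=7, j=3, n=2
  tally=10, j=3, n=3
  tally=10, j=4, n=0
  tally=11, j=4, n=1
  tally=13, j=4, n=2
  tally=16, j=4, n=3
  tally=20, j=4, n=4

Final answer: 20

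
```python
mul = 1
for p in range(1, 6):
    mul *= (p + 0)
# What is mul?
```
Trace:
  mul=1
  mul=1, p=1
  mul=2, p=2
  mul=6, p=3
  mul=24, p=4
  mul=120, p=5

Final answer: 120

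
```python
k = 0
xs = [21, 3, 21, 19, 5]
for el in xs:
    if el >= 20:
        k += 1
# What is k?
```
Trace:
  k=0
  k=1, el=21
  k=1, el=3
  k=2, el=21
  k=2, el=19
  k=2, el=5

Final answer: 2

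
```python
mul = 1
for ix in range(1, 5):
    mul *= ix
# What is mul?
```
Trace:
  mul=1
  mul=1, ix=1
  mul=2, ix=2
  mul=6, ix=3
  mul=24, ix=4

Final answer: 24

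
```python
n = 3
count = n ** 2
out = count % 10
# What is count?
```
Trace:
  n=3
  n=3, count=9
  n=3, count=9, out=9

Final answer: 9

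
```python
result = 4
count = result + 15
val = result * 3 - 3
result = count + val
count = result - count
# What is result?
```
Trace:
  result=4
  result=4, count=19
  result=4, count=19, val=9
  result=28, count=19, val=9
  result=28, count=9, val=9

Final answer: 28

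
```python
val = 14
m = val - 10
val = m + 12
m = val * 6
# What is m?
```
Trace:
  val=14
  val=14, m=4
  val=16, m=4
  val=16, m=96

Final answer: 96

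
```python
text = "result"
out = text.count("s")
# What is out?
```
Trace:
  text='result'
  text='result', out=1

Final answer: 1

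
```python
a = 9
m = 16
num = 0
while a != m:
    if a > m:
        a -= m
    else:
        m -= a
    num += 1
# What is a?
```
Trace:
  a=9
  a=9, m=16
  a=9, m=16, num=0
  a=9, m=7, num=1
  a=2, m=7, num=2
  a=2, m=5, num=3
  a=2, m=3, num=4
  a=2, m=1, num=5
  a=1, m=1, num=6

Final answer: 1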